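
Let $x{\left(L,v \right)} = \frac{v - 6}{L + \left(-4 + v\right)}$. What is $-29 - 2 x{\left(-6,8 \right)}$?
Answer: $-27$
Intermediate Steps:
$x{\left(L,v \right)} = \frac{-6 + v}{-4 + L + v}$
$-29 - 2 x{\left(-6,8 \right)} = -29 - 2 \frac{-6 + 8}{-4 - 6 + 8} = -29 - 2 \frac{1}{-2} \cdot 2 = -29 - 2 \left(\left(- \frac{1}{2}\right) 2\right) = -29 - -2 = -29 + 2 = -27$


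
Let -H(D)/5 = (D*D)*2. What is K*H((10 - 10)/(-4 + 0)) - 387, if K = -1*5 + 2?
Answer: -387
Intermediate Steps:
K = -3 (K = -5 + 2 = -3)
H(D) = -10*D² (H(D) = -5*D*D*2 = -5*D²*2 = -10*D²)
K*H((10 - 10)/(-4 + 0)) - 387 = -(-30)*((10 - 10)/(-4 + 0))² - 387 = -(-30)*(0/(-4))² - 387 = -(-30)*(0*(-¼))² - 387 = -(-30)*0² - 387 = -(-30)*0 - 387 = -3*0 - 387 = 0 - 387 = -387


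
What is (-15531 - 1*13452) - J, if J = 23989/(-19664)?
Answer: -569897723/19664 ≈ -28982.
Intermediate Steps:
J = -23989/19664 (J = 23989*(-1/19664) = -23989/19664 ≈ -1.2199)
(-15531 - 1*13452) - J = (-15531 - 1*13452) - 1*(-23989/19664) = (-15531 - 13452) + 23989/19664 = -28983 + 23989/19664 = -569897723/19664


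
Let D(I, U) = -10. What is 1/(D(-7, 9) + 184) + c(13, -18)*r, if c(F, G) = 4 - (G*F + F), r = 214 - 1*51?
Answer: 6381451/174 ≈ 36675.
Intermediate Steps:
r = 163 (r = 214 - 51 = 163)
c(F, G) = 4 - F - F*G (c(F, G) = 4 - (F*G + F) = 4 - (F + F*G) = 4 + (-F - F*G) = 4 - F - F*G)
1/(D(-7, 9) + 184) + c(13, -18)*r = 1/(-10 + 184) + (4 - 1*13 - 1*13*(-18))*163 = 1/174 + (4 - 13 + 234)*163 = 1/174 + 225*163 = 1/174 + 36675 = 6381451/174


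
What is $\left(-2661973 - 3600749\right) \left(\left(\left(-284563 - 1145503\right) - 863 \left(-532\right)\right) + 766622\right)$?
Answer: $1279649460816$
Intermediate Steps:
$\left(-2661973 - 3600749\right) \left(\left(\left(-284563 - 1145503\right) - 863 \left(-532\right)\right) + 766622\right) = - 6262722 \left(\left(\left(-284563 - 1145503\right) - -459116\right) + 766622\right) = - 6262722 \left(\left(-1430066 + 459116\right) + 766622\right) = - 6262722 \left(-970950 + 766622\right) = \left(-6262722\right) \left(-204328\right) = 1279649460816$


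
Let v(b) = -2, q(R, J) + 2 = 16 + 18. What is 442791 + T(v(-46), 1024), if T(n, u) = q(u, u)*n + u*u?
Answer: 1491303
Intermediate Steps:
q(R, J) = 32 (q(R, J) = -2 + (16 + 18) = -2 + 34 = 32)
T(n, u) = u² + 32*n (T(n, u) = 32*n + u*u = 32*n + u² = u² + 32*n)
442791 + T(v(-46), 1024) = 442791 + (1024² + 32*(-2)) = 442791 + (1048576 - 64) = 442791 + 1048512 = 1491303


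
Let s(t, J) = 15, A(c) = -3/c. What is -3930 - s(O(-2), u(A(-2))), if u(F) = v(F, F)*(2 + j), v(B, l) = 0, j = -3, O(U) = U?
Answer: -3945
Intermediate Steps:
u(F) = 0 (u(F) = 0*(2 - 3) = 0*(-1) = 0)
-3930 - s(O(-2), u(A(-2))) = -3930 - 1*15 = -3930 - 15 = -3945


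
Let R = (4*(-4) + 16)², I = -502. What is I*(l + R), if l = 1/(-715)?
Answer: 502/715 ≈ 0.70210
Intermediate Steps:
l = -1/715 ≈ -0.0013986
R = 0 (R = (-16 + 16)² = 0² = 0)
I*(l + R) = -502*(-1/715 + 0) = -502*(-1/715) = 502/715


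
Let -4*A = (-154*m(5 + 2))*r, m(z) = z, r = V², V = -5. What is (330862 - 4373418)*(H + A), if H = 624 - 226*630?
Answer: 545819847286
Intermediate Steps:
r = 25 (r = (-5)² = 25)
H = -141756 (H = 624 - 142380 = -141756)
A = 13475/2 (A = -(-154*(5 + 2))*25/4 = -(-154*7)*25/4 = -(-539)*25/2 = -¼*(-26950) = 13475/2 ≈ 6737.5)
(330862 - 4373418)*(H + A) = (330862 - 4373418)*(-141756 + 13475/2) = -4042556*(-270037/2) = 545819847286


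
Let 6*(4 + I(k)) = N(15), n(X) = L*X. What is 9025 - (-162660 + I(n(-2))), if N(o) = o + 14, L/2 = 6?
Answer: 1030105/6 ≈ 1.7168e+5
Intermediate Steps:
L = 12 (L = 2*6 = 12)
n(X) = 12*X
N(o) = 14 + o
I(k) = ⅚ (I(k) = -4 + (14 + 15)/6 = -4 + (⅙)*29 = -4 + 29/6 = ⅚)
9025 - (-162660 + I(n(-2))) = 9025 - (-162660 + ⅚) = 9025 - 1*(-975955/6) = 9025 + 975955/6 = 1030105/6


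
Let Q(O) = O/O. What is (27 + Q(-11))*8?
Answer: 224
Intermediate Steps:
Q(O) = 1
(27 + Q(-11))*8 = (27 + 1)*8 = 28*8 = 224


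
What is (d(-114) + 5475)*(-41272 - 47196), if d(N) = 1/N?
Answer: -27608606866/57 ≈ -4.8436e+8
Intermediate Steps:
(d(-114) + 5475)*(-41272 - 47196) = (1/(-114) + 5475)*(-41272 - 47196) = (-1/114 + 5475)*(-88468) = (624149/114)*(-88468) = -27608606866/57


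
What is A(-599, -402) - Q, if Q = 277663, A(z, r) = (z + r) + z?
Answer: -279263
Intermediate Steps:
A(z, r) = r + 2*z (A(z, r) = (r + z) + z = r + 2*z)
A(-599, -402) - Q = (-402 + 2*(-599)) - 1*277663 = (-402 - 1198) - 277663 = -1600 - 277663 = -279263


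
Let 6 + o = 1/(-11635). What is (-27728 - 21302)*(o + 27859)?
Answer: -3177827027124/2327 ≈ -1.3656e+9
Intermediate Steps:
o = -69811/11635 (o = -6 + 1/(-11635) = -6 - 1/11635 = -69811/11635 ≈ -6.0001)
(-27728 - 21302)*(o + 27859) = (-27728 - 21302)*(-69811/11635 + 27859) = -49030*324069654/11635 = -3177827027124/2327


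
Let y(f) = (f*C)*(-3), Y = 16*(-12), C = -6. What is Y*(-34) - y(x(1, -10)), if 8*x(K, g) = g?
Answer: 13101/2 ≈ 6550.5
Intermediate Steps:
x(K, g) = g/8
Y = -192
y(f) = 18*f (y(f) = (f*(-6))*(-3) = -6*f*(-3) = 18*f)
Y*(-34) - y(x(1, -10)) = -192*(-34) - 18*(⅛)*(-10) = 6528 - 18*(-5)/4 = 6528 - 1*(-45/2) = 6528 + 45/2 = 13101/2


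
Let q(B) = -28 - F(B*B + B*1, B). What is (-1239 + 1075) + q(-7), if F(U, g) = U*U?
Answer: -1956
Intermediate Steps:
F(U, g) = U**2
q(B) = -28 - (B + B**2)**2 (q(B) = -28 - (B*B + B*1)**2 = -28 - (B**2 + B)**2 = -28 - (B + B**2)**2)
(-1239 + 1075) + q(-7) = (-1239 + 1075) + (-28 - 1*(-7)**2*(1 - 7)**2) = -164 + (-28 - 1*49*(-6)**2) = -164 + (-28 - 1*49*36) = -164 + (-28 - 1764) = -164 - 1792 = -1956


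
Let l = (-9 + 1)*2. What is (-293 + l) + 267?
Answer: -42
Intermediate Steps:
l = -16 (l = -8*2 = -16)
(-293 + l) + 267 = (-293 - 16) + 267 = -309 + 267 = -42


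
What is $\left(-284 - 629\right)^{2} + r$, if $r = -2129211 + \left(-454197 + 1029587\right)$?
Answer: $-720252$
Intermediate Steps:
$r = -1553821$ ($r = -2129211 + 575390 = -1553821$)
$\left(-284 - 629\right)^{2} + r = \left(-284 - 629\right)^{2} - 1553821 = \left(-913\right)^{2} - 1553821 = 833569 - 1553821 = -720252$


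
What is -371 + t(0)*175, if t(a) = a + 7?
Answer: 854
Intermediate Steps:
t(a) = 7 + a
-371 + t(0)*175 = -371 + (7 + 0)*175 = -371 + 7*175 = -371 + 1225 = 854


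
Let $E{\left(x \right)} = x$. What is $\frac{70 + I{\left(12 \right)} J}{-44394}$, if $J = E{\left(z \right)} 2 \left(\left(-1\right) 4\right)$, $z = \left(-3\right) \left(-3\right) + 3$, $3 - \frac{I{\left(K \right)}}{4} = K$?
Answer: $- \frac{1763}{22197} \approx -0.079425$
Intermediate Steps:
$I{\left(K \right)} = 12 - 4 K$
$z = 12$ ($z = 9 + 3 = 12$)
$J = -96$ ($J = 12 \cdot 2 \left(\left(-1\right) 4\right) = 24 \left(-4\right) = -96$)
$\frac{70 + I{\left(12 \right)} J}{-44394} = \frac{70 + \left(12 - 48\right) \left(-96\right)}{-44394} = \left(70 + \left(12 - 48\right) \left(-96\right)\right) \left(- \frac{1}{44394}\right) = \left(70 - -3456\right) \left(- \frac{1}{44394}\right) = \left(70 + 3456\right) \left(- \frac{1}{44394}\right) = 3526 \left(- \frac{1}{44394}\right) = - \frac{1763}{22197}$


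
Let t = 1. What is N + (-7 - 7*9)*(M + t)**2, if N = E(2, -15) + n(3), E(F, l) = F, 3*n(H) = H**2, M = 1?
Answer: -275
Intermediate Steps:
n(H) = H**2/3
N = 5 (N = 2 + (1/3)*3**2 = 2 + (1/3)*9 = 2 + 3 = 5)
N + (-7 - 7*9)*(M + t)**2 = 5 + (-7 - 7*9)*(1 + 1)**2 = 5 + (-7 - 63)*2**2 = 5 - 70*4 = 5 - 280 = -275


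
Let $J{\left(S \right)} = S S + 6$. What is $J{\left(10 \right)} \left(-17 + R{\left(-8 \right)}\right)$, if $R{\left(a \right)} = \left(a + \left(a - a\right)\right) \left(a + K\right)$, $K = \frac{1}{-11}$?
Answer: $\frac{55650}{11} \approx 5059.1$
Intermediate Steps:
$J{\left(S \right)} = 6 + S^{2}$ ($J{\left(S \right)} = S^{2} + 6 = 6 + S^{2}$)
$K = - \frac{1}{11} \approx -0.090909$
$R{\left(a \right)} = a \left(- \frac{1}{11} + a\right)$ ($R{\left(a \right)} = \left(a + \left(a - a\right)\right) \left(a - \frac{1}{11}\right) = \left(a + 0\right) \left(- \frac{1}{11} + a\right) = a \left(- \frac{1}{11} + a\right)$)
$J{\left(10 \right)} \left(-17 + R{\left(-8 \right)}\right) = \left(6 + 10^{2}\right) \left(-17 - 8 \left(- \frac{1}{11} - 8\right)\right) = \left(6 + 100\right) \left(-17 - - \frac{712}{11}\right) = 106 \left(-17 + \frac{712}{11}\right) = 106 \cdot \frac{525}{11} = \frac{55650}{11}$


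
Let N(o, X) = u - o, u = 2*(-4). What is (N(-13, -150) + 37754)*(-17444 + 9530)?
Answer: -298824726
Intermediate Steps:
u = -8
N(o, X) = -8 - o
(N(-13, -150) + 37754)*(-17444 + 9530) = ((-8 - 1*(-13)) + 37754)*(-17444 + 9530) = ((-8 + 13) + 37754)*(-7914) = (5 + 37754)*(-7914) = 37759*(-7914) = -298824726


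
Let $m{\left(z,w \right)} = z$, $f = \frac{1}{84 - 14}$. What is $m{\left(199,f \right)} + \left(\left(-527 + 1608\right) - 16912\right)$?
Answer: $-15632$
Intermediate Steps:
$f = \frac{1}{70} \approx 0.014286$
$m{\left(199,f \right)} + \left(\left(-527 + 1608\right) - 16912\right) = 199 + \left(\left(-527 + 1608\right) - 16912\right) = 199 + \left(1081 - 16912\right) = 199 - 15831 = -15632$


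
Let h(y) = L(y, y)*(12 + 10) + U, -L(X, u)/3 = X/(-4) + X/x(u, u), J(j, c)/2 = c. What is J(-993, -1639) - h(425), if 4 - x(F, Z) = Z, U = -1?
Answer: -8719859/842 ≈ -10356.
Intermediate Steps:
J(j, c) = 2*c
x(F, Z) = 4 - Z
L(X, u) = 3*X/4 - 3*X/(4 - u) (L(X, u) = -3*(X/(-4) + X/(4 - u)) = -3*(X*(-¼) + X/(4 - u)) = -3*(-X/4 + X/(4 - u)) = 3*X/4 - 3*X/(4 - u))
h(y) = -1 + 33*y²/(2*(-4 + y)) (h(y) = (3*y*y/(4*(-4 + y)))*(12 + 10) - 1 = (3*y²/(4*(-4 + y)))*22 - 1 = 33*y²/(2*(-4 + y)) - 1 = -1 + 33*y²/(2*(-4 + y)))
J(-993, -1639) - h(425) = 2*(-1639) - (4 - 1*425 + (33/2)*425²)/(-4 + 425) = -3278 - (4 - 425 + (33/2)*180625)/421 = -3278 - (4 - 425 + 5960625/2)/421 = -3278 - 5959783/(421*2) = -3278 - 1*5959783/842 = -3278 - 5959783/842 = -8719859/842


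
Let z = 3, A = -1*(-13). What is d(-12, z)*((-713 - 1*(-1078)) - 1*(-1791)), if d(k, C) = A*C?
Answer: 84084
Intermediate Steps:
A = 13
d(k, C) = 13*C
d(-12, z)*((-713 - 1*(-1078)) - 1*(-1791)) = (13*3)*((-713 - 1*(-1078)) - 1*(-1791)) = 39*((-713 + 1078) + 1791) = 39*(365 + 1791) = 39*2156 = 84084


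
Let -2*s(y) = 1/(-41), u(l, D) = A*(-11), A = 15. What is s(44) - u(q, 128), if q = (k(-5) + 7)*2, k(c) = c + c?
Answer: 13531/82 ≈ 165.01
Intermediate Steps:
k(c) = 2*c
q = -6 (q = (2*(-5) + 7)*2 = (-10 + 7)*2 = -3*2 = -6)
u(l, D) = -165 (u(l, D) = 15*(-11) = -165)
s(y) = 1/82 (s(y) = -1/2/(-41) = -1/2*(-1/41) = 1/82)
s(44) - u(q, 128) = 1/82 - 1*(-165) = 1/82 + 165 = 13531/82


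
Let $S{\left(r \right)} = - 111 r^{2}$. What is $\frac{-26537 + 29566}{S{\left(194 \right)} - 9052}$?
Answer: $- \frac{3029}{4186648} \approx -0.00072349$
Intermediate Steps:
$\frac{-26537 + 29566}{S{\left(194 \right)} - 9052} = \frac{-26537 + 29566}{- 111 \cdot 194^{2} - 9052} = \frac{3029}{\left(-111\right) 37636 - 9052} = \frac{3029}{-4177596 - 9052} = \frac{3029}{-4186648} = 3029 \left(- \frac{1}{4186648}\right) = - \frac{3029}{4186648}$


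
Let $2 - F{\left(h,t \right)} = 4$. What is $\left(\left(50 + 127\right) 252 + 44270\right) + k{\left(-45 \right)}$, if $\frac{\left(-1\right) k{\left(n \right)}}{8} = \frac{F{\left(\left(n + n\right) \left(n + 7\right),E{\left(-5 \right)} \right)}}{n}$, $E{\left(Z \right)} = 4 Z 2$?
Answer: $\frac{3999314}{45} \approx 88874.0$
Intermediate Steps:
$E{\left(Z \right)} = 8 Z$
$F{\left(h,t \right)} = -2$ ($F{\left(h,t \right)} = 2 - 4 = -2$)
$k{\left(n \right)} = \frac{16}{n}$ ($k{\left(n \right)} = - 8 \left(- \frac{2}{n}\right) = \frac{16}{n}$)
$\left(\left(50 + 127\right) 252 + 44270\right) + k{\left(-45 \right)} = \left(\left(50 + 127\right) 252 + 44270\right) + \frac{16}{-45} = \left(177 \cdot 252 + 44270\right) + 16 \left(- \frac{1}{45}\right) = \left(44604 + 44270\right) - \frac{16}{45} = 88874 - \frac{16}{45} = \frac{3999314}{45}$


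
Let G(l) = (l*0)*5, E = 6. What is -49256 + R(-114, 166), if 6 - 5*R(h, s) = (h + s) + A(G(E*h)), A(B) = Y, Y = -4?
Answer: -246322/5 ≈ -49264.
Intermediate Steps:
G(l) = 0 (G(l) = 0*5 = 0)
A(B) = -4
R(h, s) = 2 - h/5 - s/5 (R(h, s) = 6/5 - ((h + s) - 4)/5 = 6/5 - (-4 + h + s)/5 = 6/5 + (⅘ - h/5 - s/5) = 2 - h/5 - s/5)
-49256 + R(-114, 166) = -49256 + (2 - ⅕*(-114) - ⅕*166) = -49256 + (2 + 114/5 - 166/5) = -49256 - 42/5 = -246322/5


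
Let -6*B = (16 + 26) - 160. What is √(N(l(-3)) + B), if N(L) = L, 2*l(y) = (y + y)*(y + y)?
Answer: √339/3 ≈ 6.1373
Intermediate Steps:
l(y) = 2*y² (l(y) = ((y + y)*(y + y))/2 = ((2*y)*(2*y))/2 = (4*y²)/2 = 2*y²)
B = 59/3 (B = -((16 + 26) - 160)/6 = -(42 - 160)/6 = -⅙*(-118) = 59/3 ≈ 19.667)
√(N(l(-3)) + B) = √(2*(-3)² + 59/3) = √(2*9 + 59/3) = √(18 + 59/3) = √(113/3) = √339/3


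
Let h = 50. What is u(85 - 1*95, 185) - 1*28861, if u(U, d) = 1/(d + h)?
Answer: -6782334/235 ≈ -28861.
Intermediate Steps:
u(U, d) = 1/(50 + d) (u(U, d) = 1/(d + 50) = 1/(50 + d))
u(85 - 1*95, 185) - 1*28861 = 1/(50 + 185) - 1*28861 = 1/235 - 28861 = -6782334/235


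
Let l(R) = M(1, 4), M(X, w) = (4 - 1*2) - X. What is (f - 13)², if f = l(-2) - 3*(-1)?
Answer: 81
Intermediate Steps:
M(X, w) = 2 - X (M(X, w) = (4 - 2) - X = 2 - X)
l(R) = 1 (l(R) = 2 - 1*1 = 2 - 1 = 1)
f = 4 (f = 1 - 3*(-1) = 1 + 3 = 4)
(f - 13)² = (4 - 13)² = (-9)² = 81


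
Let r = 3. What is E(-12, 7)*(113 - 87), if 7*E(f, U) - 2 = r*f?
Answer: -884/7 ≈ -126.29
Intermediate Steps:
E(f, U) = 2/7 + 3*f/7 (E(f, U) = 2/7 + (3*f)/7 = 2/7 + 3*f/7)
E(-12, 7)*(113 - 87) = (2/7 + (3/7)*(-12))*(113 - 87) = (2/7 - 36/7)*26 = -34/7*26 = -884/7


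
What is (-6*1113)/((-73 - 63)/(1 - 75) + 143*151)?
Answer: -247086/799009 ≈ -0.30924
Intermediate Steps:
(-6*1113)/((-73 - 63)/(1 - 75) + 143*151) = -6678/(-136/(-74) + 21593) = -6678/(-136*(-1/74) + 21593) = -6678/(68/37 + 21593) = -6678/799009/37 = -6678*37/799009 = -247086/799009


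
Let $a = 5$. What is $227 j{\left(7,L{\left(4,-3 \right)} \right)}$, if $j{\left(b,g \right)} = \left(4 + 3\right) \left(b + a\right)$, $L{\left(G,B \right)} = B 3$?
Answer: $19068$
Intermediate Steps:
$L{\left(G,B \right)} = 3 B$
$j{\left(b,g \right)} = 35 + 7 b$ ($j{\left(b,g \right)} = \left(4 + 3\right) \left(b + 5\right) = 7 \left(5 + b\right) = 35 + 7 b$)
$227 j{\left(7,L{\left(4,-3 \right)} \right)} = 227 \left(35 + 7 \cdot 7\right) = 227 \left(35 + 49\right) = 227 \cdot 84 = 19068$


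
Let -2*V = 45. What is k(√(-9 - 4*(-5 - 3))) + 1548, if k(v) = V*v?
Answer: 1548 - 45*√23/2 ≈ 1440.1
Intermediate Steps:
V = -45/2 (V = -½*45 = -45/2 ≈ -22.500)
k(v) = -45*v/2
k(√(-9 - 4*(-5 - 3))) + 1548 = -45*√(-9 - 4*(-5 - 3))/2 + 1548 = -45*√(-9 - 4*(-8))/2 + 1548 = -45*√(-9 + 32)/2 + 1548 = -45*√23/2 + 1548 = 1548 - 45*√23/2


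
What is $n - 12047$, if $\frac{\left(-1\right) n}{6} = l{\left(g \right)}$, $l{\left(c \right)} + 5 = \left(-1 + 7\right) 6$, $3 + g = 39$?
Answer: $-12233$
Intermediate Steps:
$g = 36$ ($g = -3 + 39 = 36$)
$l{\left(c \right)} = 31$ ($l{\left(c \right)} = -5 + \left(-1 + 7\right) 6 = -5 + 6 \cdot 6 = -5 + 36 = 31$)
$n = -186$ ($n = \left(-6\right) 31 = -186$)
$n - 12047 = -186 - 12047 = -12233$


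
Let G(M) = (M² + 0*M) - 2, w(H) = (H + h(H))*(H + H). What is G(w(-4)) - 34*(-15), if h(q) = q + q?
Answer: 9724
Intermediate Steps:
h(q) = 2*q
w(H) = 6*H² (w(H) = (H + 2*H)*(H + H) = (3*H)*(2*H) = 6*H²)
G(M) = -2 + M² (G(M) = (M² + 0) - 2 = M² - 2 = -2 + M²)
G(w(-4)) - 34*(-15) = (-2 + (6*(-4)²)²) - 34*(-15) = (-2 + (6*16)²) + 510 = (-2 + 96²) + 510 = (-2 + 9216) + 510 = 9214 + 510 = 9724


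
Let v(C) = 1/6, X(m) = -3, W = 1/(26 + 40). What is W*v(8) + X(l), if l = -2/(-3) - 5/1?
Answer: -1187/396 ≈ -2.9975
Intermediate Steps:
W = 1/66 ≈ 0.015152
l = -13/3 (l = -2*(-1/3) - 5*1 = 2/3 - 5 = -13/3 ≈ -4.3333)
v(C) = 1/6
W*v(8) + X(l) = (1/66)*(1/6) - 3 = 1/396 - 3 = -1187/396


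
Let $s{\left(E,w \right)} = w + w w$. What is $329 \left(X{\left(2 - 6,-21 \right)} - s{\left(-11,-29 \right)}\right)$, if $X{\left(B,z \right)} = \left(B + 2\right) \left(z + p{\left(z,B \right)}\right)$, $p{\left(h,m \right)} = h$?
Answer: $-239512$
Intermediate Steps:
$s{\left(E,w \right)} = w + w^{2}$
$X{\left(B,z \right)} = 2 z \left(2 + B\right)$ ($X{\left(B,z \right)} = \left(B + 2\right) \left(z + z\right) = \left(2 + B\right) 2 z = 2 z \left(2 + B\right)$)
$329 \left(X{\left(2 - 6,-21 \right)} - s{\left(-11,-29 \right)}\right) = 329 \left(2 \left(-21\right) \left(2 + \left(2 - 6\right)\right) - - 29 \left(1 - 29\right)\right) = 329 \left(2 \left(-21\right) \left(2 - 4\right) - \left(-29\right) \left(-28\right)\right) = 329 \left(2 \left(-21\right) \left(-2\right) - 812\right) = 329 \left(84 - 812\right) = 329 \left(-728\right) = -239512$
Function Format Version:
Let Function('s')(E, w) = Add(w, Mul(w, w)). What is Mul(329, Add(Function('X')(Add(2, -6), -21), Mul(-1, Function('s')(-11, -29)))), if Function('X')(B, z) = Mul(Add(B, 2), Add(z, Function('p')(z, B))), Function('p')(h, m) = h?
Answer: -239512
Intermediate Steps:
Function('s')(E, w) = Add(w, Pow(w, 2))
Function('X')(B, z) = Mul(2, z, Add(2, B)) (Function('X')(B, z) = Mul(Add(B, 2), Add(z, z)) = Mul(Add(2, B), Mul(2, z)) = Mul(2, z, Add(2, B)))
Mul(329, Add(Function('X')(Add(2, -6), -21), Mul(-1, Function('s')(-11, -29)))) = Mul(329, Add(Mul(2, -21, Add(2, Add(2, -6))), Mul(-1, Mul(-29, Add(1, -29))))) = Mul(329, Add(Mul(2, -21, Add(2, -4)), Mul(-1, Mul(-29, -28)))) = Mul(329, Add(Mul(2, -21, -2), Mul(-1, 812))) = Mul(329, Add(84, -812)) = Mul(329, -728) = -239512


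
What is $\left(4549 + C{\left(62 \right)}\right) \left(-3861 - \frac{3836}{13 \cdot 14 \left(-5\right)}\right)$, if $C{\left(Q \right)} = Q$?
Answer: $- \frac{1155936201}{65} \approx -1.7784 \cdot 10^{7}$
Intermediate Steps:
$\left(4549 + C{\left(62 \right)}\right) \left(-3861 - \frac{3836}{13 \cdot 14 \left(-5\right)}\right) = \left(4549 + 62\right) \left(-3861 - \frac{3836}{13 \cdot 14 \left(-5\right)}\right) = 4611 \left(-3861 - \frac{3836}{182 \left(-5\right)}\right) = 4611 \left(-3861 - \frac{3836}{-910}\right) = 4611 \left(-3861 - - \frac{274}{65}\right) = 4611 \left(-3861 + \frac{274}{65}\right) = 4611 \left(- \frac{250691}{65}\right) = - \frac{1155936201}{65}$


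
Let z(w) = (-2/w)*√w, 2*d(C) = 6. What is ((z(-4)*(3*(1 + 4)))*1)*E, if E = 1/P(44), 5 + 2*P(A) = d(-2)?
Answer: -15*I ≈ -15.0*I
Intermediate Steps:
d(C) = 3 (d(C) = (½)*6 = 3)
z(w) = -2/√w
P(A) = -1 (P(A) = -5/2 + (½)*3 = -5/2 + 3/2 = -1)
E = -1 (E = 1/(-1) = -1)
((z(-4)*(3*(1 + 4)))*1)*E = (((-(-1)*I)*(3*(1 + 4)))*1)*(-1) = (((-(-1)*I)*(3*5))*1)*(-1) = ((I*15)*1)*(-1) = ((15*I)*1)*(-1) = (15*I)*(-1) = -15*I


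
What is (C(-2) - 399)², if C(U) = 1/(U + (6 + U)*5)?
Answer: 51566761/324 ≈ 1.5916e+5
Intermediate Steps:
C(U) = 1/(30 + 6*U) (C(U) = 1/(U + (30 + 5*U)) = 1/(30 + 6*U))
(C(-2) - 399)² = (1/(6*(5 - 2)) - 399)² = ((⅙)/3 - 399)² = ((⅙)*(⅓) - 399)² = (1/18 - 399)² = (-7181/18)² = 51566761/324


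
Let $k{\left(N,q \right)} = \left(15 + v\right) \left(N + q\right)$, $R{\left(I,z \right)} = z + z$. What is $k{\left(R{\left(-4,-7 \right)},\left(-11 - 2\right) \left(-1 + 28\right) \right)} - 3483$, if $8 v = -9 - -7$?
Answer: $- \frac{35467}{4} \approx -8866.8$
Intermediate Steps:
$v = - \frac{1}{4}$ ($v = \frac{-9 - -7}{8} = \frac{-9 + 7}{8} = \frac{1}{8} \left(-2\right) = - \frac{1}{4} \approx -0.25$)
$R{\left(I,z \right)} = 2 z$
$k{\left(N,q \right)} = \frac{59 N}{4} + \frac{59 q}{4}$ ($k{\left(N,q \right)} = \left(15 - \frac{1}{4}\right) \left(N + q\right) = \frac{59 \left(N + q\right)}{4} = \frac{59 N}{4} + \frac{59 q}{4}$)
$k{\left(R{\left(-4,-7 \right)},\left(-11 - 2\right) \left(-1 + 28\right) \right)} - 3483 = \left(\frac{59 \cdot 2 \left(-7\right)}{4} + \frac{59 \left(-11 - 2\right) \left(-1 + 28\right)}{4}\right) - 3483 = \left(\frac{59}{4} \left(-14\right) + \frac{59 \left(\left(-13\right) 27\right)}{4}\right) - 3483 = \left(- \frac{413}{2} + \frac{59}{4} \left(-351\right)\right) - 3483 = \left(- \frac{413}{2} - \frac{20709}{4}\right) - 3483 = - \frac{21535}{4} - 3483 = - \frac{35467}{4}$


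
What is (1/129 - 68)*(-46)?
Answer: 403466/129 ≈ 3127.6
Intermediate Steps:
(1/129 - 68)*(-46) = -8771/129*(-46) = 403466/129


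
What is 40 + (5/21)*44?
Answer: 1060/21 ≈ 50.476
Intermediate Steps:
40 + (5/21)*44 = 40 + 220/21 = 1060/21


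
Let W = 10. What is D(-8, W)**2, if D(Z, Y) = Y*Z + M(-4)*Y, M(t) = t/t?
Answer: 4900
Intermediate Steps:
M(t) = 1
D(Z, Y) = Y + Y*Z (D(Z, Y) = Y*Z + 1*Y = Y*Z + Y = Y + Y*Z)
D(-8, W)**2 = (10*(1 - 8))**2 = (10*(-7))**2 = (-70)**2 = 4900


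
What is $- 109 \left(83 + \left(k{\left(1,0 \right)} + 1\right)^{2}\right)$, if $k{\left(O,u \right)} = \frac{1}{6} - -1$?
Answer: $- \frac{344113}{36} \approx -9558.7$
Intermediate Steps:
$k{\left(O,u \right)} = \frac{7}{6}$ ($k{\left(O,u \right)} = \frac{1}{6} + 1 = \frac{7}{6}$)
$- 109 \left(83 + \left(k{\left(1,0 \right)} + 1\right)^{2}\right) = - 109 \left(83 + \left(\frac{7}{6} + 1\right)^{2}\right) = - 109 \left(83 + \left(\frac{13}{6}\right)^{2}\right) = - 109 \left(83 + \frac{169}{36}\right) = \left(-109\right) \frac{3157}{36} = - \frac{344113}{36}$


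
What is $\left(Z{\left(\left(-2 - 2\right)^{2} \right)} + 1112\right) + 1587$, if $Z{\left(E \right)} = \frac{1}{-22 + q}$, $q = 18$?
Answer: $\frac{10795}{4} \approx 2698.8$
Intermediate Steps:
$Z{\left(E \right)} = - \frac{1}{4}$ ($Z{\left(E \right)} = \frac{1}{-22 + 18} = \frac{1}{-4} = - \frac{1}{4}$)
$\left(Z{\left(\left(-2 - 2\right)^{2} \right)} + 1112\right) + 1587 = \left(- \frac{1}{4} + 1112\right) + 1587 = \frac{4447}{4} + 1587 = \frac{10795}{4}$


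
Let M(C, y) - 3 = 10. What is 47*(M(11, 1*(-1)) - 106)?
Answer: -4371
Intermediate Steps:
M(C, y) = 13 (M(C, y) = 3 + 10 = 13)
47*(M(11, 1*(-1)) - 106) = 47*(13 - 106) = 47*(-93) = -4371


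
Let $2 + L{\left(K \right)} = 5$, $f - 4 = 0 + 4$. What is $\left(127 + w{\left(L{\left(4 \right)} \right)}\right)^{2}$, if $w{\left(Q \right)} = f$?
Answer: $18225$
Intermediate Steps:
$f = 8$ ($f = 4 + \left(0 + 4\right) = 4 + 4 = 8$)
$L{\left(K \right)} = 3$ ($L{\left(K \right)} = -2 + 5 = 3$)
$w{\left(Q \right)} = 8$
$\left(127 + w{\left(L{\left(4 \right)} \right)}\right)^{2} = \left(127 + 8\right)^{2} = 135^{2} = 18225$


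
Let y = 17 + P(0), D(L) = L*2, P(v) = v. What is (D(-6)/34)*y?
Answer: -6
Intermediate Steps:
D(L) = 2*L
y = 17 (y = 17 + 0 = 17)
(D(-6)/34)*y = ((2*(-6))/34)*17 = -12*1/34*17 = -6/17*17 = -6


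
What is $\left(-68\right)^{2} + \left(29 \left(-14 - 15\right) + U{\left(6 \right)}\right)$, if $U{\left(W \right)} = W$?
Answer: $3789$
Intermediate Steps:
$\left(-68\right)^{2} + \left(29 \left(-14 - 15\right) + U{\left(6 \right)}\right) = \left(-68\right)^{2} + \left(29 \left(-14 - 15\right) + 6\right) = 4624 + \left(29 \left(-14 - 15\right) + 6\right) = 4624 + \left(29 \left(-29\right) + 6\right) = 4624 + \left(-841 + 6\right) = 4624 - 835 = 3789$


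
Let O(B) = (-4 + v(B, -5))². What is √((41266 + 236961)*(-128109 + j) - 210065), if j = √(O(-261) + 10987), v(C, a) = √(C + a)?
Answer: √(-35643592808 + 278227*√(10737 - 8*I*√266)) ≈ 0.5 - 1.8872e+5*I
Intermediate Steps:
O(B) = (-4 + √(-5 + B))² (O(B) = (-4 + √(B - 5))² = (-4 + √(-5 + B))²)
j = √(10987 + (-4 + I*√266)²) (j = √((-4 + √(-5 - 261))² + 10987) = √((-4 + √(-266))² + 10987) = √((-4 + I*√266)² + 10987) = √(10987 + (-4 + I*√266)²) ≈ 103.62 - 0.6296*I)
√((41266 + 236961)*(-128109 + j) - 210065) = √((41266 + 236961)*(-128109 + √(10737 - 8*I*√266)) - 210065) = √(278227*(-128109 + √(10737 - 8*I*√266)) - 210065) = √((-35643382743 + 278227*√(10737 - 8*I*√266)) - 210065) = √(-35643592808 + 278227*√(10737 - 8*I*√266))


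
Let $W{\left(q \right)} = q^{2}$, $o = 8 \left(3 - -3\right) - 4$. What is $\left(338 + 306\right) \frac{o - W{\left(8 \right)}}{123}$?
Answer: $- \frac{12880}{123} \approx -104.72$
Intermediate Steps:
$o = 44$ ($o = 8 \left(3 + 3\right) - 4 = 8 \cdot 6 - 4 = 48 - 4 = 44$)
$\left(338 + 306\right) \frac{o - W{\left(8 \right)}}{123} = \left(338 + 306\right) \frac{44 - 8^{2}}{123} = 644 \left(44 - 64\right) \frac{1}{123} = 644 \left(\left(-20\right) \frac{1}{123}\right) = 644 \left(- \frac{20}{123}\right) = - \frac{12880}{123}$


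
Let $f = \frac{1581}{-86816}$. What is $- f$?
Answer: $\frac{1581}{86816} \approx 0.018211$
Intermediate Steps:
$f = - \frac{1581}{86816}$ ($f = 1581 \left(- \frac{1}{86816}\right) = - \frac{1581}{86816} \approx -0.018211$)
$- f = \left(-1\right) \left(- \frac{1581}{86816}\right) = \frac{1581}{86816}$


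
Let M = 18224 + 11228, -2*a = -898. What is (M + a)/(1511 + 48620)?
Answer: 29901/50131 ≈ 0.59646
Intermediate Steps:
a = 449 (a = -1/2*(-898) = 449)
M = 29452
(M + a)/(1511 + 48620) = (29452 + 449)/(1511 + 48620) = 29901/50131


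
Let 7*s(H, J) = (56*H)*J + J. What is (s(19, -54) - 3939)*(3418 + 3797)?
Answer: -613873845/7 ≈ -8.7696e+7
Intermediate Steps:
s(H, J) = J/7 + 8*H*J (s(H, J) = ((56*H)*J + J)/7 = (56*H*J + J)/7 = (J + 56*H*J)/7 = J/7 + 8*H*J)
(s(19, -54) - 3939)*(3418 + 3797) = ((⅐)*(-54)*(1 + 56*19) - 3939)*(3418 + 3797) = ((⅐)*(-54)*(1 + 1064) - 3939)*7215 = ((⅐)*(-54)*1065 - 3939)*7215 = (-57510/7 - 3939)*7215 = -85083/7*7215 = -613873845/7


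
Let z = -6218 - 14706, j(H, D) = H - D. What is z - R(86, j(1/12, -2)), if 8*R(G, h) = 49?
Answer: -167441/8 ≈ -20930.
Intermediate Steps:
R(G, h) = 49/8 (R(G, h) = (⅛)*49 = 49/8)
z = -20924
z - R(86, j(1/12, -2)) = -20924 - 1*49/8 = -20924 - 49/8 = -167441/8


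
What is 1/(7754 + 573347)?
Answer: 1/581101 ≈ 1.7209e-6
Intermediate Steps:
1/(7754 + 573347) = 1/581101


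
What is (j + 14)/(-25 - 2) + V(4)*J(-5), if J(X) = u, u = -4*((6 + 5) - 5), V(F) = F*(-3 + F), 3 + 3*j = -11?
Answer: -7804/81 ≈ -96.346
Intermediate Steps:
j = -14/3 (j = -1 + (1/3)*(-11) = -1 - 11/3 = -14/3 ≈ -4.6667)
u = -24 (u = -4*(11 - 5) = -4*6 = -24)
J(X) = -24
(j + 14)/(-25 - 2) + V(4)*J(-5) = (-14/3 + 14)/(-25 - 2) + (4*(-3 + 4))*(-24) = (28/3)/(-27) + (4*1)*(-24) = (28/3)*(-1/27) + 4*(-24) = -28/81 - 96 = -7804/81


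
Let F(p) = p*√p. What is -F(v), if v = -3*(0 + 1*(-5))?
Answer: -15*√15 ≈ -58.095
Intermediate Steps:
v = 15 (v = -3*(0 - 5) = -3*(-5) = 15)
F(p) = p^(3/2)
-F(v) = -15^(3/2) = -15*√15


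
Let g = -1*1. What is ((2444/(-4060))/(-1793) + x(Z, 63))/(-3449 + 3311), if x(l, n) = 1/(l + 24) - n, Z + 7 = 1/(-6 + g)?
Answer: 13516288067/29635170180 ≈ 0.45609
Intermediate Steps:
g = -1
Z = -50/7 (Z = -7 + 1/(-6 - 1) = -7 + 1/(-7) = -7 - 1/7 = -50/7 ≈ -7.1429)
x(l, n) = 1/(24 + l) - n
((2444/(-4060))/(-1793) + x(Z, 63))/(-3449 + 3311) = ((2444/(-4060))/(-1793) + (1 - 24*63 - 1*(-50/7)*63)/(24 - 50/7))/(-3449 + 3311) = ((2444*(-1/4060))*(-1/1793) + (1 - 1512 + 450)/(118/7))/(-138) = (-611/1015*(-1/1793) + (7/118)*(-1061))*(-1/138) = (611/1819895 - 7427/118)*(-1/138) = -13516288067/214747610*(-1/138) = 13516288067/29635170180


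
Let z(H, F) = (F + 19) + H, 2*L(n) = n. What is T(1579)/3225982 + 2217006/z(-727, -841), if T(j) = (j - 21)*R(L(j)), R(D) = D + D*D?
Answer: -11291710622055/9994092236 ≈ -1129.8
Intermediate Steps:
L(n) = n/2
R(D) = D + D²
z(H, F) = 19 + F + H (z(H, F) = (19 + F) + H = 19 + F + H)
T(j) = j*(1 + j/2)*(-21 + j)/2 (T(j) = (j - 21)*((j/2)*(1 + j/2)) = (-21 + j)*(j*(1 + j/2)/2) = j*(1 + j/2)*(-21 + j)/2)
T(1579)/3225982 + 2217006/z(-727, -841) = ((¼)*1579*(-21 + 1579)*(2 + 1579))/3225982 + 2217006/(19 - 841 - 727) = ((¼)*1579*1558*1581)*(1/3225982) + 2217006/(-1549) = (1944694821/2)*(1/3225982) + 2217006*(-1/1549) = 1944694821/6451964 - 2217006/1549 = -11291710622055/9994092236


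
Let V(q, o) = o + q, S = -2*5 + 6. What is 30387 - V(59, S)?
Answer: 30332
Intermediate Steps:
S = -4 (S = -10 + 6 = -4)
30387 - V(59, S) = 30387 - (-4 + 59) = 30387 - 1*55 = 30387 - 55 = 30332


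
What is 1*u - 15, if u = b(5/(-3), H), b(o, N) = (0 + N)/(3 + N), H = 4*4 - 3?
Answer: -227/16 ≈ -14.188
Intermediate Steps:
H = 13 (H = 16 - 3 = 13)
b(o, N) = N/(3 + N)
u = 13/16 (u = 13/(3 + 13) = 13/16 ≈ 0.81250)
1*u - 15 = 1*(13/16) - 15 = 13/16 - 15 = -227/16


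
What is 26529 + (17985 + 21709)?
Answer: 66223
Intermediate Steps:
26529 + (17985 + 21709) = 26529 + 39694 = 66223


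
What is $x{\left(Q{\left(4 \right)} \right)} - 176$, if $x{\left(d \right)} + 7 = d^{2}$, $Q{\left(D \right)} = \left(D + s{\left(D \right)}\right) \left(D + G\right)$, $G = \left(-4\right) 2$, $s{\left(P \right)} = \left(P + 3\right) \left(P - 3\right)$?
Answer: $1753$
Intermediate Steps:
$s{\left(P \right)} = \left(-3 + P\right) \left(3 + P\right)$ ($s{\left(P \right)} = \left(3 + P\right) \left(-3 + P\right) = \left(-3 + P\right) \left(3 + P\right)$)
$G = -8$
$Q{\left(D \right)} = \left(-8 + D\right) \left(-9 + D + D^{2}\right)$ ($Q{\left(D \right)} = \left(D + \left(-9 + D^{2}\right)\right) \left(D - 8\right) = \left(-9 + D + D^{2}\right) \left(-8 + D\right) = \left(-8 + D\right) \left(-9 + D + D^{2}\right)$)
$x{\left(d \right)} = -7 + d^{2}$
$x{\left(Q{\left(4 \right)} \right)} - 176 = \left(-7 + \left(72 + 4^{3} - 68 - 7 \cdot 4^{2}\right)^{2}\right) - 176 = \left(-7 + \left(72 + 64 - 68 - 112\right)^{2}\right) - 176 = \left(-7 + \left(-44\right)^{2}\right) - 176 = \left(-7 + 1936\right) - 176 = 1929 - 176 = 1753$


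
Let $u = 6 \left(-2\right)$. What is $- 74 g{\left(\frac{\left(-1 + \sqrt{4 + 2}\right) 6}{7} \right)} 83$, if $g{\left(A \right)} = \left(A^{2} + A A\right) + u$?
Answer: $\frac{73704}{7} + \frac{884448 \sqrt{6}}{49} \approx 54742.0$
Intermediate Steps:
$u = -12$
$g{\left(A \right)} = -12 + 2 A^{2}$ ($g{\left(A \right)} = \left(A^{2} + A A\right) - 12 = \left(A^{2} + A^{2}\right) - 12 = 2 A^{2} - 12 = -12 + 2 A^{2}$)
$- 74 g{\left(\frac{\left(-1 + \sqrt{4 + 2}\right) 6}{7} \right)} 83 = - 74 \left(-12 + 2 \left(\frac{\left(-1 + \sqrt{4 + 2}\right) 6}{7}\right)^{2}\right) 83 = - 74 \left(-12 + 2 \left(\left(-1 + \sqrt{6}\right) 6 \cdot \frac{1}{7}\right)^{2}\right) 83 = - 74 \left(-12 + 2 \left(\left(-6 + 6 \sqrt{6}\right) \frac{1}{7}\right)^{2}\right) 83 = - 74 \left(-12 + 2 \left(- \frac{6}{7} + \frac{6 \sqrt{6}}{7}\right)^{2}\right) 83 = \left(888 - 148 \left(- \frac{6}{7} + \frac{6 \sqrt{6}}{7}\right)^{2}\right) 83 = 73704 - 12284 \left(- \frac{6}{7} + \frac{6 \sqrt{6}}{7}\right)^{2}$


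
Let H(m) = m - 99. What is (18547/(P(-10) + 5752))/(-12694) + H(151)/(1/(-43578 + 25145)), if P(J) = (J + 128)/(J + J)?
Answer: -349575546241707/364704967 ≈ -9.5852e+5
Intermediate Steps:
P(J) = (128 + J)/(2*J) (P(J) = (128 + J)/((2*J)) = (128 + J)*(1/(2*J)) = (128 + J)/(2*J))
H(m) = -99 + m
(18547/(P(-10) + 5752))/(-12694) + H(151)/(1/(-43578 + 25145)) = (18547/((½)*(128 - 10)/(-10) + 5752))/(-12694) + (-99 + 151)/(1/(-43578 + 25145)) = (18547/((½)*(-⅒)*118 + 5752))*(-1/12694) + 52/(1/(-18433)) = (18547/(-59/10 + 5752))*(-1/12694) + 52/(-1/18433) = (18547/(57461/10))*(-1/12694) + 52*(-18433) = (18547*(10/57461))*(-1/12694) - 958516 = (185470/57461)*(-1/12694) - 958516 = -92735/364704967 - 958516 = -349575546241707/364704967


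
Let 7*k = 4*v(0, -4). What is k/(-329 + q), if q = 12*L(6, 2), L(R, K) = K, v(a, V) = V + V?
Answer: 32/2135 ≈ 0.014988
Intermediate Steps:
v(a, V) = 2*V
q = 24 (q = 12*2 = 24)
k = -32/7 (k = (4*(2*(-4)))/7 = (4*(-8))/7 = (⅐)*(-32) = -32/7 ≈ -4.5714)
k/(-329 + q) = -32/7/(-329 + 24) = -32/7/(-305) = -1/305*(-32/7) = 32/2135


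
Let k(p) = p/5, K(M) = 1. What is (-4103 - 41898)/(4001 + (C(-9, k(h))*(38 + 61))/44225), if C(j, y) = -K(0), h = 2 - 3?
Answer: -2034394225/176944126 ≈ -11.497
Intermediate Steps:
h = -1
k(p) = p/5 (k(p) = p*(⅕) = p/5)
C(j, y) = -1 (C(j, y) = -1*1 = -1)
(-4103 - 41898)/(4001 + (C(-9, k(h))*(38 + 61))/44225) = (-4103 - 41898)/(4001 - (38 + 61)/44225) = -46001/(4001 - 1*99*(1/44225)) = -46001/(4001 - 99*1/44225) = -46001/(4001 - 99/44225) = -46001/176944126/44225 = -46001*44225/176944126 = -2034394225/176944126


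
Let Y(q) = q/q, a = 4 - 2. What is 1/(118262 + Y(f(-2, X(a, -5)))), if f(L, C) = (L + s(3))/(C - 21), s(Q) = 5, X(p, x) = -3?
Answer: 1/118263 ≈ 8.4557e-6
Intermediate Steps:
a = 2
f(L, C) = (5 + L)/(-21 + C) (f(L, C) = (L + 5)/(C - 21) = (5 + L)/(-21 + C))
Y(q) = 1
1/(118262 + Y(f(-2, X(a, -5)))) = 1/(118262 + 1) = 1/118263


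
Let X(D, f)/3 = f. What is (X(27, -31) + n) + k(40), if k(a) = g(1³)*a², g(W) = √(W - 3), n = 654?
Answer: 561 + 1600*I*√2 ≈ 561.0 + 2262.7*I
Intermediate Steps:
X(D, f) = 3*f
g(W) = √(-3 + W)
k(a) = I*√2*a² (k(a) = √(-3 + 1³)*a² = √(-3 + 1)*a² = √(-2)*a² = (I*√2)*a² = I*√2*a²)
(X(27, -31) + n) + k(40) = (3*(-31) + 654) + I*√2*40² = (-93 + 654) + I*√2*1600 = 561 + 1600*I*√2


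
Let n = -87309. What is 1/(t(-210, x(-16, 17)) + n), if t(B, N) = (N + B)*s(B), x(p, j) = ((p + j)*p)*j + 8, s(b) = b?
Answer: 1/12231 ≈ 8.1759e-5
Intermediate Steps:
x(p, j) = 8 + j*p*(j + p) (x(p, j) = ((j + p)*p)*j + 8 = (p*(j + p))*j + 8 = j*p*(j + p) + 8 = 8 + j*p*(j + p))
t(B, N) = B*(B + N) (t(B, N) = (N + B)*B = (B + N)*B = B*(B + N))
1/(t(-210, x(-16, 17)) + n) = 1/(-210*(-210 + (8 + 17*(-16)² - 16*17²)) - 87309) = 1/(-210*(-210 + (8 + 17*256 - 16*289)) - 87309) = 1/(-210*(-210 + (8 + 4352 - 4624)) - 87309) = 1/(-210*(-210 - 264) - 87309) = 1/(-210*(-474) - 87309) = 1/(99540 - 87309) = 1/12231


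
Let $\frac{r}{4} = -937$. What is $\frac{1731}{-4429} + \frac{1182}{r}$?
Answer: $- \frac{5861433}{8299946} \approx -0.7062$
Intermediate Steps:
$r = -3748$ ($r = 4 \left(-937\right) = -3748$)
$\frac{1731}{-4429} + \frac{1182}{r} = \frac{1731}{-4429} + \frac{1182}{-3748} = 1731 \left(- \frac{1}{4429}\right) + 1182 \left(- \frac{1}{3748}\right) = - \frac{1731}{4429} - \frac{591}{1874} = - \frac{5861433}{8299946}$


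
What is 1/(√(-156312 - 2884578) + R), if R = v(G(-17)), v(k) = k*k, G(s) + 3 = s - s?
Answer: 3/1013657 - I*√3040890/3040971 ≈ 2.9596e-6 - 0.00057344*I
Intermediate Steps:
G(s) = -3 (G(s) = -3 + (s - s) = -3 + 0 = -3)
v(k) = k²
R = 9 (R = (-3)² = 9)
1/(√(-156312 - 2884578) + R) = 1/(√(-156312 - 2884578) + 9) = 1/(√(-3040890) + 9) = 1/(I*√3040890 + 9) = 1/(9 + I*√3040890)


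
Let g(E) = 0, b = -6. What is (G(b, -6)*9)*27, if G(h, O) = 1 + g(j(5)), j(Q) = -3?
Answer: 243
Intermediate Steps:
G(h, O) = 1 (G(h, O) = 1 + 0 = 1)
(G(b, -6)*9)*27 = (1*9)*27 = 9*27 = 243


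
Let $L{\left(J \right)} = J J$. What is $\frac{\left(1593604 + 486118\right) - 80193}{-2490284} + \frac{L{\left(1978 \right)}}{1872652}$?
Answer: $\frac{1499693581137}{1165858828292} \approx 1.2863$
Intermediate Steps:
$L{\left(J \right)} = J^{2}$
$\frac{\left(1593604 + 486118\right) - 80193}{-2490284} + \frac{L{\left(1978 \right)}}{1872652} = \frac{\left(1593604 + 486118\right) - 80193}{-2490284} + \frac{1978^{2}}{1872652} = \left(2079722 - 80193\right) \left(- \frac{1}{2490284}\right) + 3912484 \cdot \frac{1}{1872652} = 1999529 \left(- \frac{1}{2490284}\right) + \frac{978121}{468163} = - \frac{1999529}{2490284} + \frac{978121}{468163} = \frac{1499693581137}{1165858828292}$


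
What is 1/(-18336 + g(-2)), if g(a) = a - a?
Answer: -1/18336 ≈ -5.4537e-5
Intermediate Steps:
g(a) = 0
1/(-18336 + g(-2)) = 1/(-18336 + 0) = 1/(-18336) = -1/18336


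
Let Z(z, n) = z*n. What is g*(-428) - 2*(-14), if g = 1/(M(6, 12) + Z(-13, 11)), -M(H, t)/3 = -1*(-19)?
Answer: 1507/50 ≈ 30.140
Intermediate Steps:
M(H, t) = -57 (M(H, t) = -(-3)*(-19) = -3*19 = -57)
Z(z, n) = n*z
g = -1/200 (g = 1/(-57 + 11*(-13)) = 1/(-57 - 143) = 1/(-200) = -1/200 ≈ -0.0050000)
g*(-428) - 2*(-14) = -1/200*(-428) - 2*(-14) = 107/50 + 28 = 1507/50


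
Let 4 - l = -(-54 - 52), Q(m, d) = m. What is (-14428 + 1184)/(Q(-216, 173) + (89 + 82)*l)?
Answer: 6622/8829 ≈ 0.75003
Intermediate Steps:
l = -102 (l = 4 - (-1)*(-54 - 52) = 4 - (-1)*(-106) = 4 - 1*106 = 4 - 106 = -102)
(-14428 + 1184)/(Q(-216, 173) + (89 + 82)*l) = (-14428 + 1184)/(-216 + (89 + 82)*(-102)) = -13244/(-216 + 171*(-102)) = -13244/(-216 - 17442) = -13244/(-17658) = -13244*(-1/17658) = 6622/8829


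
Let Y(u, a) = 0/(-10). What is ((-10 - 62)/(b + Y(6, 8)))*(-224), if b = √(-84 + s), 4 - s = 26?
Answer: -8064*I*√106/53 ≈ -1566.5*I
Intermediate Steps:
s = -22 (s = 4 - 1*26 = 4 - 26 = -22)
Y(u, a) = 0 (Y(u, a) = 0*(-⅒) = 0)
b = I*√106 (b = √(-84 - 22) = √(-106) = I*√106 ≈ 10.296*I)
((-10 - 62)/(b + Y(6, 8)))*(-224) = ((-10 - 62)/(I*√106 + 0))*(-224) = -72*(-I*√106/106)*(-224) = -(-36)*I*√106/53*(-224) = (36*I*√106/53)*(-224) = -8064*I*√106/53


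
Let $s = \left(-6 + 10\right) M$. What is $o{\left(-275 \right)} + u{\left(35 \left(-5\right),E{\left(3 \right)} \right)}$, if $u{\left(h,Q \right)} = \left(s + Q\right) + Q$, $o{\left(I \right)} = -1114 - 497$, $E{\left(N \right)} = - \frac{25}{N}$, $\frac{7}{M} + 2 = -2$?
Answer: $- \frac{4904}{3} \approx -1634.7$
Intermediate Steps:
$M = - \frac{7}{4}$ ($M = \frac{7}{-2 - 2} = \frac{7}{-4} = 7 \left(- \frac{1}{4}\right) = - \frac{7}{4} \approx -1.75$)
$o{\left(I \right)} = -1611$
$s = -7$ ($s = \left(-6 + 10\right) \left(- \frac{7}{4}\right) = 4 \left(- \frac{7}{4}\right) = -7$)
$u{\left(h,Q \right)} = -7 + 2 Q$ ($u{\left(h,Q \right)} = \left(-7 + Q\right) + Q = -7 + 2 Q$)
$o{\left(-275 \right)} + u{\left(35 \left(-5\right),E{\left(3 \right)} \right)} = -1611 + \left(-7 + 2 \left(- \frac{25}{3}\right)\right) = -1611 - \frac{71}{3} = - \frac{4904}{3}$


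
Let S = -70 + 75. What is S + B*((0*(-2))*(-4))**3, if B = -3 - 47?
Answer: 5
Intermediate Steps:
S = 5
B = -50
S + B*((0*(-2))*(-4))**3 = 5 - 50*((0*(-2))*(-4))**3 = 5 - 50*(0*(-4))**3 = 5 - 50*0**3 = 5 - 50*0 = 5 + 0 = 5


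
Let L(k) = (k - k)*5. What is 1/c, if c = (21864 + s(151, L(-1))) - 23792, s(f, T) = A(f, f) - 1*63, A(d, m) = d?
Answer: -1/1840 ≈ -0.00054348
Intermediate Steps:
L(k) = 0 (L(k) = 0*5 = 0)
s(f, T) = -63 + f (s(f, T) = f - 1*63 = f - 63 = -63 + f)
c = -1840 (c = (21864 + (-63 + 151)) - 23792 = (21864 + 88) - 23792 = 21952 - 23792 = -1840)
1/c = 1/(-1840) = -1/1840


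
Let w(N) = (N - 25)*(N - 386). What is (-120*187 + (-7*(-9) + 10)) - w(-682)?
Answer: -777443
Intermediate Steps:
w(N) = (-386 + N)*(-25 + N) (w(N) = (-25 + N)*(-386 + N) = (-386 + N)*(-25 + N))
(-120*187 + (-7*(-9) + 10)) - w(-682) = (-120*187 + (-7*(-9) + 10)) - (9650 + (-682)² - 411*(-682)) = (-22440 + (63 + 10)) - (9650 + 465124 + 280302) = (-22440 + 73) - 1*755076 = -22367 - 755076 = -777443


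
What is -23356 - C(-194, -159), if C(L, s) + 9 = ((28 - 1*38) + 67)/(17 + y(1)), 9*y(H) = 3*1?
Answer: -1214215/52 ≈ -23350.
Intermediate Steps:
y(H) = ⅓ (y(H) = (3*1)/9 = (⅑)*3 = ⅓)
C(L, s) = -297/52 (C(L, s) = -9 + ((28 - 1*38) + 67)/(17 + ⅓) = -9 + ((28 - 38) + 67)/(52/3) = -9 + (-10 + 67)*(3/52) = -9 + 57*(3/52) = -9 + 171/52 = -297/52)
-23356 - C(-194, -159) = -23356 - 1*(-297/52) = -23356 + 297/52 = -1214215/52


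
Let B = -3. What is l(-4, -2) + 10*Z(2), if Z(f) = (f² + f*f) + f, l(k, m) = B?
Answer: 97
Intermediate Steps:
l(k, m) = -3
Z(f) = f + 2*f² (Z(f) = (f² + f²) + f = 2*f² + f = f + 2*f²)
l(-4, -2) + 10*Z(2) = -3 + 10*(2*(1 + 2*2)) = -3 + 10*(2*(1 + 4)) = -3 + 10*(2*5) = -3 + 10*10 = -3 + 100 = 97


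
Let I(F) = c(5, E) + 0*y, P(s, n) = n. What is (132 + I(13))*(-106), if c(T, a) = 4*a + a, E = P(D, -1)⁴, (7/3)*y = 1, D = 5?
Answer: -14522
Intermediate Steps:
y = 3/7 (y = (3/7)*1 = 3/7 ≈ 0.42857)
E = 1 (E = (-1)⁴ = 1)
c(T, a) = 5*a
I(F) = 5 (I(F) = 5*1 + 0*(3/7) = 5 + 0 = 5)
(132 + I(13))*(-106) = (132 + 5)*(-106) = 137*(-106) = -14522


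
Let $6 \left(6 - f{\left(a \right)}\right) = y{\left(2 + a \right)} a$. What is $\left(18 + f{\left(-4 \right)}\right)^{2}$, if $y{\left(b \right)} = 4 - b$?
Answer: $784$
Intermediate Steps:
$f{\left(a \right)} = 6 - \frac{a \left(2 - a\right)}{6}$ ($f{\left(a \right)} = 6 - \frac{\left(4 - \left(2 + a\right)\right) a}{6} = 6 - \frac{\left(2 - a\right) a}{6} = 6 - \frac{a \left(2 - a\right)}{6}$)
$\left(18 + f{\left(-4 \right)}\right)^{2} = \left(18 + \left(6 + \frac{1}{6} \left(-4\right) \left(-2 - 4\right)\right)\right)^{2} = \left(18 + \left(6 + \frac{1}{6} \left(-4\right) \left(-6\right)\right)\right)^{2} = \left(18 + \left(6 + 4\right)\right)^{2} = \left(18 + 10\right)^{2} = 28^{2} = 784$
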